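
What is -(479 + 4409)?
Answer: -4888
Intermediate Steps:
-(479 + 4409) = -1*4888 = -4888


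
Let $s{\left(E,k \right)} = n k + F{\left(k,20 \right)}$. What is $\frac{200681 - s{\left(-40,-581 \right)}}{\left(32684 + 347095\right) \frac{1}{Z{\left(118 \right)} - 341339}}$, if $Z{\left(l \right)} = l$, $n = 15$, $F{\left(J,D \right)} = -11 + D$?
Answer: $- \frac{71447241527}{379779} \approx -1.8813 \cdot 10^{5}$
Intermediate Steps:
$s{\left(E,k \right)} = 9 + 15 k$ ($s{\left(E,k \right)} = 15 k + \left(-11 + 20\right) = 15 k + 9 = 9 + 15 k$)
$\frac{200681 - s{\left(-40,-581 \right)}}{\left(32684 + 347095\right) \frac{1}{Z{\left(118 \right)} - 341339}} = \frac{200681 - \left(9 + 15 \left(-581\right)\right)}{\left(32684 + 347095\right) \frac{1}{118 - 341339}} = \frac{200681 - \left(9 - 8715\right)}{379779 \frac{1}{-341221}} = \frac{200681 - -8706}{379779 \left(- \frac{1}{341221}\right)} = \frac{200681 + 8706}{- \frac{379779}{341221}} = 209387 \left(- \frac{341221}{379779}\right) = - \frac{71447241527}{379779}$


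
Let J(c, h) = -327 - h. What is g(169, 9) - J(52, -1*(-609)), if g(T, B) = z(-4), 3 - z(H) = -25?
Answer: 964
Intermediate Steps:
z(H) = 28 (z(H) = 3 - 1*(-25) = 3 + 25 = 28)
g(T, B) = 28
g(169, 9) - J(52, -1*(-609)) = 28 - (-327 - (-1)*(-609)) = 28 - (-327 - 1*609) = 28 - (-327 - 609) = 28 - 1*(-936) = 28 + 936 = 964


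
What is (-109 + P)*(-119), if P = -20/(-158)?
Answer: 1023519/79 ≈ 12956.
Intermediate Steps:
P = 10/79 (P = -20*(-1/158) = 10/79 ≈ 0.12658)
(-109 + P)*(-119) = (-109 + 10/79)*(-119) = -8601/79*(-119) = 1023519/79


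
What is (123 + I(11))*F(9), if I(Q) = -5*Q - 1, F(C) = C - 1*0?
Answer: 603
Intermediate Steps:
F(C) = C (F(C) = C + 0 = C)
I(Q) = -1 - 5*Q
(123 + I(11))*F(9) = (123 + (-1 - 5*11))*9 = (123 + (-1 - 55))*9 = (123 - 56)*9 = 67*9 = 603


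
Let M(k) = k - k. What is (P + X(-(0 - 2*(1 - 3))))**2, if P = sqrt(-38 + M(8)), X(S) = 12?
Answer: (12 + I*sqrt(38))**2 ≈ 106.0 + 147.95*I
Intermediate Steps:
M(k) = 0
P = I*sqrt(38) (P = sqrt(-38 + 0) = sqrt(-38) = I*sqrt(38) ≈ 6.1644*I)
(P + X(-(0 - 2*(1 - 3))))**2 = (I*sqrt(38) + 12)**2 = (12 + I*sqrt(38))**2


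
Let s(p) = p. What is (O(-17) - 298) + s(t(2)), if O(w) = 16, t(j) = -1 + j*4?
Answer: -275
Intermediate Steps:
t(j) = -1 + 4*j
(O(-17) - 298) + s(t(2)) = (16 - 298) + (-1 + 4*2) = -282 + (-1 + 8) = -282 + 7 = -275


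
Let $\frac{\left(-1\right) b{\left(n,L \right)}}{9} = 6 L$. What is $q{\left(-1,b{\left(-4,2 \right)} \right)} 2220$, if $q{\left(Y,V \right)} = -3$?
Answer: $-6660$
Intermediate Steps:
$b{\left(n,L \right)} = - 54 L$ ($b{\left(n,L \right)} = - 9 \cdot 6 L = - 54 L$)
$q{\left(-1,b{\left(-4,2 \right)} \right)} 2220 = \left(-3\right) 2220 = -6660$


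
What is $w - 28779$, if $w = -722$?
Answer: $-29501$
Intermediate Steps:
$w - 28779 = -722 - 28779 = -29501$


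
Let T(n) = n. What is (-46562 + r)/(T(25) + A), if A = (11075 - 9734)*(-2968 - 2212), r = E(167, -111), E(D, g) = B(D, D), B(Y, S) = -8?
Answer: 9314/1389271 ≈ 0.0067042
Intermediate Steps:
E(D, g) = -8
r = -8
A = -6946380 (A = 1341*(-5180) = -6946380)
(-46562 + r)/(T(25) + A) = (-46562 - 8)/(25 - 6946380) = -46570/(-6946355) = -46570*(-1/6946355) = 9314/1389271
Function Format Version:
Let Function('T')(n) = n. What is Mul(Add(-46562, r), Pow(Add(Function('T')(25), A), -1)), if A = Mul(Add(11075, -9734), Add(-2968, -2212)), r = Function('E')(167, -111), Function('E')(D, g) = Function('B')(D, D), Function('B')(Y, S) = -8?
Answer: Rational(9314, 1389271) ≈ 0.0067042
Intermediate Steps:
Function('E')(D, g) = -8
r = -8
A = -6946380 (A = Mul(1341, -5180) = -6946380)
Mul(Add(-46562, r), Pow(Add(Function('T')(25), A), -1)) = Mul(Add(-46562, -8), Pow(Add(25, -6946380), -1)) = Mul(-46570, Pow(-6946355, -1)) = Mul(-46570, Rational(-1, 6946355)) = Rational(9314, 1389271)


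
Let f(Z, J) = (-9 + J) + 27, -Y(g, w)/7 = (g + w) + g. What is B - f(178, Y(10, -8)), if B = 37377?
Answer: 37443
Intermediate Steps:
Y(g, w) = -14*g - 7*w (Y(g, w) = -7*((g + w) + g) = -7*(w + 2*g) = -14*g - 7*w)
f(Z, J) = 18 + J
B - f(178, Y(10, -8)) = 37377 - (18 + (-14*10 - 7*(-8))) = 37377 - (18 + (-140 + 56)) = 37377 - (18 - 84) = 37377 - 1*(-66) = 37377 + 66 = 37443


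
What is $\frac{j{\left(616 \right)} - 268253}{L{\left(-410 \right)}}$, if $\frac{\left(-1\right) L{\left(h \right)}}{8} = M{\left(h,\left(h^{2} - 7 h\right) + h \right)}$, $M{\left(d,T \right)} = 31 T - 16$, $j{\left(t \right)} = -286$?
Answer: $\frac{89513}{14099584} \approx 0.0063486$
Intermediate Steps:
$M{\left(d,T \right)} = -16 + 31 T$
$L{\left(h \right)} = 128 - 248 h^{2} + 1488 h$ ($L{\left(h \right)} = - 8 \left(-16 + 31 \left(\left(h^{2} - 7 h\right) + h\right)\right) = - 8 \left(-16 + 31 \left(h^{2} - 6 h\right)\right) = - 8 \left(-16 + \left(- 186 h + 31 h^{2}\right)\right) = - 8 \left(-16 - 186 h + 31 h^{2}\right) = 128 - 248 h^{2} + 1488 h$)
$\frac{j{\left(616 \right)} - 268253}{L{\left(-410 \right)}} = \frac{-286 - 268253}{128 - - 101680 \left(-6 - 410\right)} = \frac{-286 - 268253}{128 - \left(-101680\right) \left(-416\right)} = - \frac{268539}{128 - 42298880} = - \frac{268539}{-42298752} = \left(-268539\right) \left(- \frac{1}{42298752}\right) = \frac{89513}{14099584}$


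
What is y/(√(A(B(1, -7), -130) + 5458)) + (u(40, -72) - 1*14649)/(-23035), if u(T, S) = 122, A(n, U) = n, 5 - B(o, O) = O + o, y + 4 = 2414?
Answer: 14527/23035 + 2410*√5469/5469 ≈ 33.219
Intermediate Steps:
y = 2410 (y = -4 + 2414 = 2410)
B(o, O) = 5 - O - o (B(o, O) = 5 - (O + o) = 5 + (-O - o) = 5 - O - o)
y/(√(A(B(1, -7), -130) + 5458)) + (u(40, -72) - 1*14649)/(-23035) = 2410/(√((5 - 1*(-7) - 1*1) + 5458)) + (122 - 1*14649)/(-23035) = 2410/(√((5 + 7 - 1) + 5458)) + (122 - 14649)*(-1/23035) = 2410/(√(11 + 5458)) - 14527*(-1/23035) = 2410/(√5469) + 14527/23035 = 2410*(√5469/5469) + 14527/23035 = 2410*√5469/5469 + 14527/23035 = 14527/23035 + 2410*√5469/5469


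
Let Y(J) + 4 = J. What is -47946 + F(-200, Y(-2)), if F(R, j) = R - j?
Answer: -48140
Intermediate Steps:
Y(J) = -4 + J
-47946 + F(-200, Y(-2)) = -47946 + (-200 - (-4 - 2)) = -47946 + (-200 - 1*(-6)) = -47946 + (-200 + 6) = -47946 - 194 = -48140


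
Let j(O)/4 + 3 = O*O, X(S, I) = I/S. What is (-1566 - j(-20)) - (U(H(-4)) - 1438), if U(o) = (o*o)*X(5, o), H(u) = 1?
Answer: -8581/5 ≈ -1716.2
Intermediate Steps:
j(O) = -12 + 4*O² (j(O) = -12 + 4*(O*O) = -12 + 4*O²)
U(o) = o³/5 (U(o) = (o*o)*(o/5) = o²*(o*(⅕)) = o²*(o/5) = o³/5)
(-1566 - j(-20)) - (U(H(-4)) - 1438) = (-1566 - (-12 + 4*(-20)²)) - ((⅕)*1³ - 1438) = (-1566 - (-12 + 4*400)) - ((⅕)*1 - 1438) = (-1566 - (-12 + 1600)) - (⅕ - 1438) = (-1566 - 1*1588) - 1*(-7189/5) = (-1566 - 1588) + 7189/5 = -3154 + 7189/5 = -8581/5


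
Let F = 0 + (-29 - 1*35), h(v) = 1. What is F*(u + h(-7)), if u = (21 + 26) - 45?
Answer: -192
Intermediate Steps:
F = -64 (F = 0 + (-29 - 35) = 0 - 64 = -64)
u = 2 (u = 47 - 45 = 2)
F*(u + h(-7)) = -64*(2 + 1) = -64*3 = -192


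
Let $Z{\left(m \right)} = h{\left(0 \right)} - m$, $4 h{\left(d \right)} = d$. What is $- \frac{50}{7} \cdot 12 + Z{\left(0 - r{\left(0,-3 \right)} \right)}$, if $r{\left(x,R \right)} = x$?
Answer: $- \frac{600}{7} \approx -85.714$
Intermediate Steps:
$h{\left(d \right)} = \frac{d}{4}$
$Z{\left(m \right)} = - m$ ($Z{\left(m \right)} = \frac{1}{4} \cdot 0 - m = 0 - m = - m$)
$- \frac{50}{7} \cdot 12 + Z{\left(0 - r{\left(0,-3 \right)} \right)} = - \frac{50}{7} \cdot 12 - \left(0 - 0\right) = \left(-50\right) \frac{1}{7} \cdot 12 - \left(0 + 0\right) = \left(- \frac{50}{7}\right) 12 - 0 = - \frac{600}{7} + 0 = - \frac{600}{7}$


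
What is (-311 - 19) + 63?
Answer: -267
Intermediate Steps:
(-311 - 19) + 63 = -330 + 63 = -267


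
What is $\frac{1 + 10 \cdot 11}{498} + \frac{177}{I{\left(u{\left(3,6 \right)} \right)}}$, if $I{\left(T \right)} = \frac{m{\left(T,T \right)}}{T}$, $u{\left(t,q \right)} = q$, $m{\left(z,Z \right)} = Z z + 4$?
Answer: $\frac{44443}{1660} \approx 26.773$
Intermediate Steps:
$m{\left(z,Z \right)} = 4 + Z z$
$I{\left(T \right)} = \frac{4 + T^{2}}{T}$ ($I{\left(T \right)} = \frac{4 + T T}{T} = \frac{4 + T^{2}}{T}$)
$\frac{1 + 10 \cdot 11}{498} + \frac{177}{I{\left(u{\left(3,6 \right)} \right)}} = \frac{1 + 10 \cdot 11}{498} + \frac{177}{6 + \frac{4}{6}} = \left(1 + 110\right) \frac{1}{498} + \frac{177}{6 + 4 \cdot \frac{1}{6}} = 111 \cdot \frac{1}{498} + \frac{177}{6 + \frac{2}{3}} = \frac{37}{166} + \frac{177}{\frac{20}{3}} = \frac{37}{166} + 177 \cdot \frac{3}{20} = \frac{37}{166} + \frac{531}{20} = \frac{44443}{1660}$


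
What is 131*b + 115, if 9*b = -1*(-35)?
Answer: 5620/9 ≈ 624.44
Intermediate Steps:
b = 35/9 (b = (-1*(-35))/9 = (⅑)*35 = 35/9 ≈ 3.8889)
131*b + 115 = 131*(35/9) + 115 = 4585/9 + 115 = 5620/9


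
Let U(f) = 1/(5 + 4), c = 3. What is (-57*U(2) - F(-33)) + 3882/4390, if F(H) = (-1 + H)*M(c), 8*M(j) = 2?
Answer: 40181/13170 ≈ 3.0509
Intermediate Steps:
M(j) = ¼ (M(j) = (⅛)*2 = ¼)
U(f) = ⅑ (U(f) = 1/9 = ⅑)
F(H) = -¼ + H/4 (F(H) = (-1 + H)*(¼) = -¼ + H/4)
(-57*U(2) - F(-33)) + 3882/4390 = (-57*⅑ - (-¼ + (¼)*(-33))) + 3882/4390 = (-19/3 - (-¼ - 33/4)) + 3882*(1/4390) = (-19/3 - 1*(-17/2)) + 1941/2195 = (-19/3 + 17/2) + 1941/2195 = 13/6 + 1941/2195 = 40181/13170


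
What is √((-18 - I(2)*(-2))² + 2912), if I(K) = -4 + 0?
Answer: 2*√897 ≈ 59.900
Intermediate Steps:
I(K) = -4
√((-18 - I(2)*(-2))² + 2912) = √((-18 - 1*(-4)*(-2))² + 2912) = √((-18 + 4*(-2))² + 2912) = √((-18 - 8)² + 2912) = √((-26)² + 2912) = √(676 + 2912) = √3588 = 2*√897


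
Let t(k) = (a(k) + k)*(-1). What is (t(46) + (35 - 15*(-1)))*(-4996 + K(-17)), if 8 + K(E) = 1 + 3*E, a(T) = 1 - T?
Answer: -247646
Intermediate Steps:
K(E) = -7 + 3*E (K(E) = -8 + (1 + 3*E) = -7 + 3*E)
t(k) = -1 (t(k) = ((1 - k) + k)*(-1) = 1*(-1) = -1)
(t(46) + (35 - 15*(-1)))*(-4996 + K(-17)) = (-1 + (35 - 15*(-1)))*(-4996 + (-7 + 3*(-17))) = (-1 + (35 + 15))*(-4996 + (-7 - 51)) = (-1 + 50)*(-4996 - 58) = 49*(-5054) = -247646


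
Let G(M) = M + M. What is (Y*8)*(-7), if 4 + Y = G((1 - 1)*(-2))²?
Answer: 224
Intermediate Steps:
G(M) = 2*M
Y = -4 (Y = -4 + (2*((1 - 1)*(-2)))² = -4 + (2*(0*(-2)))² = -4 + (2*0)² = -4 + 0² = -4 + 0 = -4)
(Y*8)*(-7) = -4*8*(-7) = -32*(-7) = 224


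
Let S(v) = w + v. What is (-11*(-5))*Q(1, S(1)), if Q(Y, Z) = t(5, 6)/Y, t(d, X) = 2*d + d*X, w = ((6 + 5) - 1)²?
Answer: 2200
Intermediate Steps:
w = 100 (w = (11 - 1)² = 10² = 100)
S(v) = 100 + v
t(d, X) = 2*d + X*d
Q(Y, Z) = 40/Y (Q(Y, Z) = (5*(2 + 6))/Y = (5*8)/Y = 40/Y)
(-11*(-5))*Q(1, S(1)) = (-11*(-5))*(40/1) = 55*(40*1) = 55*40 = 2200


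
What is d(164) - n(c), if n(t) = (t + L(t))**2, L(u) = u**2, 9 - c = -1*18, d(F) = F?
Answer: -571372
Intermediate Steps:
c = 27 (c = 9 - (-1)*18 = 9 - 1*(-18) = 9 + 18 = 27)
n(t) = (t + t**2)**2
d(164) - n(c) = 164 - 27**2*(1 + 27)**2 = 164 - 729*28**2 = 164 - 729*784 = 164 - 1*571536 = 164 - 571536 = -571372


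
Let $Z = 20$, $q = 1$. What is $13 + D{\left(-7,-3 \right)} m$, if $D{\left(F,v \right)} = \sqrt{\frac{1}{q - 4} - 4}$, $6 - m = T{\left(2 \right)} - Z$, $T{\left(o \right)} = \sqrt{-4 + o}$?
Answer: $13 + \frac{\sqrt{78}}{3} + \frac{26 i \sqrt{39}}{3} \approx 15.944 + 54.123 i$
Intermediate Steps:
$m = 26 - i \sqrt{2}$ ($m = 6 - \left(\sqrt{-4 + 2} - 20\right) = 6 - \left(\sqrt{-2} - 20\right) = 6 - \left(i \sqrt{2} - 20\right) = 6 - \left(-20 + i \sqrt{2}\right) = 6 + \left(20 - i \sqrt{2}\right) = 26 - i \sqrt{2} \approx 26.0 - 1.4142 i$)
$D{\left(F,v \right)} = \frac{i \sqrt{39}}{3}$ ($D{\left(F,v \right)} = \sqrt{\frac{1}{1 - 4} - 4} = \sqrt{\frac{1}{-3} - 4} = \sqrt{- \frac{1}{3} - 4} = \sqrt{- \frac{13}{3}} = \frac{i \sqrt{39}}{3}$)
$13 + D{\left(-7,-3 \right)} m = 13 + \frac{i \sqrt{39}}{3} \left(26 - i \sqrt{2}\right) = 13 + \frac{i \sqrt{39} \left(26 - i \sqrt{2}\right)}{3}$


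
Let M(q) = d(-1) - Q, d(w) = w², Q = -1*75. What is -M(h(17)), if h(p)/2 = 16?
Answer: -76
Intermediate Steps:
Q = -75
h(p) = 32 (h(p) = 2*16 = 32)
M(q) = 76 (M(q) = (-1)² - 1*(-75) = 1 + 75 = 76)
-M(h(17)) = -1*76 = -76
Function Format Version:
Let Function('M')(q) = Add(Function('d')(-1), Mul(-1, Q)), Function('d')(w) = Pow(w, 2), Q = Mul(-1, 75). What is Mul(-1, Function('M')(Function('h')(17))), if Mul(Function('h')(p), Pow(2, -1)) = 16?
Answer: -76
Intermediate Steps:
Q = -75
Function('h')(p) = 32 (Function('h')(p) = Mul(2, 16) = 32)
Function('M')(q) = 76 (Function('M')(q) = Add(Pow(-1, 2), Mul(-1, -75)) = Add(1, 75) = 76)
Mul(-1, Function('M')(Function('h')(17))) = Mul(-1, 76) = -76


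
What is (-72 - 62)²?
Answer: 17956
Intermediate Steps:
(-72 - 62)² = (-134)² = 17956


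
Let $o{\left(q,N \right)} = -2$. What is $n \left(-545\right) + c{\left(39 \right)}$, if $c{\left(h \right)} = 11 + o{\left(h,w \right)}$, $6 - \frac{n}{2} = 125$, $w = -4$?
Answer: $129719$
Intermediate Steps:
$n = -238$ ($n = 12 - 250 = -238$)
$c{\left(h \right)} = 9$ ($c{\left(h \right)} = 11 - 2 = 9$)
$n \left(-545\right) + c{\left(39 \right)} = \left(-238\right) \left(-545\right) + 9 = 129710 + 9 = 129719$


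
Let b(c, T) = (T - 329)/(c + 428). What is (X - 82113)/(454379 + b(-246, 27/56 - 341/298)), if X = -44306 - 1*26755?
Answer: -77537087264/230006944577 ≈ -0.33711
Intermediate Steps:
b(c, T) = (-329 + T)/(428 + c)
X = -71061 (X = -44306 - 26755 = -71061)
(X - 82113)/(454379 + b(-246, 27/56 - 341/298)) = (-71061 - 82113)/(454379 + (-329 + (27/56 - 341/298))/(428 - 246)) = -153174/(454379 + (-329 + (27*(1/56) - 341*1/298))/182) = -153174/(454379 + (-329 + (27/56 - 341/298))/182) = -153174/(454379 + (-329 - 5525/8344)/182) = -153174/(454379 + (1/182)*(-2750701/8344)) = -153174/(454379 - 2750701/1518608) = -153174/690020833731/1518608 = -153174*1518608/690020833731 = -77537087264/230006944577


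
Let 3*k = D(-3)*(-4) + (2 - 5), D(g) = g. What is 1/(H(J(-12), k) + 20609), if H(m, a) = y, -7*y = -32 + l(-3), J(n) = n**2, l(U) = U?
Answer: 1/20614 ≈ 4.8511e-5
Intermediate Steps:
k = 3 (k = (-3*(-4) + (2 - 5))/3 = (12 - 3)/3 = (1/3)*9 = 3)
y = 5 (y = -(-32 - 3)/7 = -1/7*(-35) = 5)
H(m, a) = 5
1/(H(J(-12), k) + 20609) = 1/(5 + 20609) = 1/20614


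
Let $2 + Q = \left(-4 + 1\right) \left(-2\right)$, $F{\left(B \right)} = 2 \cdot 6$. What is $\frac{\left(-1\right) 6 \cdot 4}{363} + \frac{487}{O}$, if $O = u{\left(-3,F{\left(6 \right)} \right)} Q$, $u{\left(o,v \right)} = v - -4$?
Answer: $\frac{58415}{7744} \approx 7.5433$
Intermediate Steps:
$F{\left(B \right)} = 12$
$u{\left(o,v \right)} = 4 + v$ ($u{\left(o,v \right)} = v + 4 = 4 + v$)
$Q = 4$ ($Q = -2 + \left(-4 + 1\right) \left(-2\right) = -2 - -6 = -2 + 6 = 4$)
$O = 64$ ($O = \left(4 + 12\right) 4 = 16 \cdot 4 = 64$)
$\frac{\left(-1\right) 6 \cdot 4}{363} + \frac{487}{O} = \frac{\left(-1\right) 6 \cdot 4}{363} + \frac{487}{64} = \left(-6\right) 4 \cdot \frac{1}{363} + 487 \cdot \frac{1}{64} = \left(-24\right) \frac{1}{363} + \frac{487}{64} = - \frac{8}{121} + \frac{487}{64} = \frac{58415}{7744}$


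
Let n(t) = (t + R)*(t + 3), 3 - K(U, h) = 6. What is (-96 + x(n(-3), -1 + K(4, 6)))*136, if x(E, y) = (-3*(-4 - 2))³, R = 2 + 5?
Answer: 780096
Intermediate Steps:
K(U, h) = -3 (K(U, h) = 3 - 1*6 = 3 - 6 = -3)
R = 7
n(t) = (3 + t)*(7 + t) (n(t) = (t + 7)*(t + 3) = (7 + t)*(3 + t) = (3 + t)*(7 + t))
x(E, y) = 5832 (x(E, y) = (-3*(-6))³ = 18³ = 5832)
(-96 + x(n(-3), -1 + K(4, 6)))*136 = (-96 + 5832)*136 = 5736*136 = 780096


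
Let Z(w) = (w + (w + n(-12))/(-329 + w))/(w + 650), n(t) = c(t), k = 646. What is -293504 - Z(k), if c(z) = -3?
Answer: -13397893417/45648 ≈ -2.9350e+5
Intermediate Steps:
n(t) = -3
Z(w) = (w + (-3 + w)/(-329 + w))/(650 + w) (Z(w) = (w + (w - 3)/(-329 + w))/(w + 650) = (w + (-3 + w)/(-329 + w))/(650 + w))
-293504 - Z(k) = -293504 - (-3 + 646² - 328*646)/(-213850 + 646² + 321*646) = -293504 - (-3 + 417316 - 211888)/(-213850 + 417316 + 207366) = -293504 - 205425/410832 = -293504 - 1*22825/45648 = -293504 - 22825/45648 = -13397893417/45648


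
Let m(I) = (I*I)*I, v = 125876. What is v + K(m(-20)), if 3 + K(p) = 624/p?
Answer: 62936461/500 ≈ 1.2587e+5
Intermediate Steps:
m(I) = I**3 (m(I) = I**2*I = I**3)
K(p) = -3 + 624/p
v + K(m(-20)) = 125876 + (-3 + 624/((-20)**3)) = 125876 + (-3 + 624/(-8000)) = 125876 + (-3 + 624*(-1/8000)) = 125876 + (-3 - 39/500) = 125876 - 1539/500 = 62936461/500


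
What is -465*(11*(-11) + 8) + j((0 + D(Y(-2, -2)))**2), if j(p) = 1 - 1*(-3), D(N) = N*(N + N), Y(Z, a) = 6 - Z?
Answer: 52549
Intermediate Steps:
D(N) = 2*N**2 (D(N) = N*(2*N) = 2*N**2)
j(p) = 4 (j(p) = 1 + 3 = 4)
-465*(11*(-11) + 8) + j((0 + D(Y(-2, -2)))**2) = -465*(11*(-11) + 8) + 4 = -465*(-121 + 8) + 4 = -465*(-113) + 4 = 52545 + 4 = 52549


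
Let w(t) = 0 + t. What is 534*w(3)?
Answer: 1602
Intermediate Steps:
w(t) = t
534*w(3) = 534*3 = 1602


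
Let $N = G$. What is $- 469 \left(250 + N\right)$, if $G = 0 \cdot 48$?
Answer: $-117250$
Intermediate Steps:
$G = 0$
$N = 0$
$- 469 \left(250 + N\right) = - 469 \left(250 + 0\right) = \left(-469\right) 250 = -117250$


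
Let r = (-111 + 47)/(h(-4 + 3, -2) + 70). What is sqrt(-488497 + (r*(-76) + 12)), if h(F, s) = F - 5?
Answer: I*sqrt(488409) ≈ 698.86*I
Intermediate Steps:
h(F, s) = -5 + F
r = -1 (r = (-111 + 47)/((-5 + (-4 + 3)) + 70) = -64/((-5 - 1) + 70) = -64/(-6 + 70) = -64/64 = -64*1/64 = -1)
sqrt(-488497 + (r*(-76) + 12)) = sqrt(-488497 + (-1*(-76) + 12)) = sqrt(-488497 + (76 + 12)) = sqrt(-488497 + 88) = sqrt(-488409) = I*sqrt(488409)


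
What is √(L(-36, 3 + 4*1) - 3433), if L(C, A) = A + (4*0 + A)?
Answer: I*√3419 ≈ 58.472*I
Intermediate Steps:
L(C, A) = 2*A (L(C, A) = A + (0 + A) = A + A = 2*A)
√(L(-36, 3 + 4*1) - 3433) = √(2*(3 + 4*1) - 3433) = √(2*(3 + 4) - 3433) = √(2*7 - 3433) = √(14 - 3433) = √(-3419) = I*√3419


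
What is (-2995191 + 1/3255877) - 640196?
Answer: -11836372919398/3255877 ≈ -3.6354e+6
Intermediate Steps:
(-2995191 + 1/3255877) - 640196 = -9751973487506/3255877 - 640196 = -11836372919398/3255877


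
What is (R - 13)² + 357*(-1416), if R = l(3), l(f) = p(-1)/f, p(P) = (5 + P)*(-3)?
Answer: -505223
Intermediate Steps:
p(P) = -15 - 3*P
l(f) = -12/f (l(f) = (-15 - 3*(-1))/f = (-15 + 3)/f = -12/f)
R = -4 (R = -12/3 = -12*⅓ = -4)
(R - 13)² + 357*(-1416) = (-4 - 13)² + 357*(-1416) = (-17)² - 505512 = 289 - 505512 = -505223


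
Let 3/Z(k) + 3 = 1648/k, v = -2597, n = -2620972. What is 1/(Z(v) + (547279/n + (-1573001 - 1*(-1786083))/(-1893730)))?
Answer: -23424829095590420/26862015600786073 ≈ -0.87204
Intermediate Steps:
Z(k) = 3/(-3 + 1648/k)
1/(Z(v) + (547279/n + (-1573001 - 1*(-1786083))/(-1893730))) = 1/(-3*(-2597)/(-1648 + 3*(-2597)) + (547279/(-2620972) + (-1573001 - 1*(-1786083))/(-1893730))) = 1/(-3*(-2597)/(-1648 - 7791) + (547279*(-1/2620972) + (-1573001 + 1786083)*(-1/1893730))) = 1/(-3*(-2597)/(-9439) + (-547279/2620972 + 213082*(-1/1893730))) = 1/(-3*(-2597)*(-1/9439) + (-547279/2620972 - 106541/946865)) = 1/(-7791/9439 - 797440308187/2481706652780) = 1/(-26862015600786073/23424829095590420) = -23424829095590420/26862015600786073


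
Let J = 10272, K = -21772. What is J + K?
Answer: -11500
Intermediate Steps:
J + K = 10272 - 21772 = -11500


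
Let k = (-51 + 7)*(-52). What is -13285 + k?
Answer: -10997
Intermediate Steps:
k = 2288 (k = -44*(-52) = 2288)
-13285 + k = -13285 + 2288 = -10997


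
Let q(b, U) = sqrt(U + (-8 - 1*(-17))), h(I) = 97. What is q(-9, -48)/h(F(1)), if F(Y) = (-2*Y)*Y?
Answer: I*sqrt(39)/97 ≈ 0.064381*I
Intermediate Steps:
F(Y) = -2*Y**2
q(b, U) = sqrt(9 + U) (q(b, U) = sqrt(U + (-8 + 17)) = sqrt(U + 9) = sqrt(9 + U))
q(-9, -48)/h(F(1)) = sqrt(9 - 48)/97 = sqrt(-39)*(1/97) = (I*sqrt(39))*(1/97) = I*sqrt(39)/97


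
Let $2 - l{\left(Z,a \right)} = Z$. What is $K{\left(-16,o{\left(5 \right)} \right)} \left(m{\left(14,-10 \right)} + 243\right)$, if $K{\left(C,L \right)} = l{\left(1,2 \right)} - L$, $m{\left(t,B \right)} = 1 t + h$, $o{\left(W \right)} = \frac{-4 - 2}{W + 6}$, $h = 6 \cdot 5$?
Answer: $\frac{4879}{11} \approx 443.55$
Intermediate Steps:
$h = 30$
$l{\left(Z,a \right)} = 2 - Z$
$o{\left(W \right)} = - \frac{6}{6 + W}$
$m{\left(t,B \right)} = 30 + t$ ($m{\left(t,B \right)} = 1 t + 30 = t + 30 = 30 + t$)
$K{\left(C,L \right)} = 1 - L$ ($K{\left(C,L \right)} = \left(2 - 1\right) - L = 1 - L$)
$K{\left(-16,o{\left(5 \right)} \right)} \left(m{\left(14,-10 \right)} + 243\right) = \left(1 - - \frac{6}{6 + 5}\right) \left(\left(30 + 14\right) + 243\right) = \left(1 - - \frac{6}{11}\right) \left(44 + 243\right) = \left(1 - \left(-6\right) \frac{1}{11}\right) 287 = \left(1 - - \frac{6}{11}\right) 287 = \left(1 + \frac{6}{11}\right) 287 = \frac{17}{11} \cdot 287 = \frac{4879}{11}$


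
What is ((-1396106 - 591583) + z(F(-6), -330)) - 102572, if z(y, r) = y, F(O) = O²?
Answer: -2090225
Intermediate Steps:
((-1396106 - 591583) + z(F(-6), -330)) - 102572 = ((-1396106 - 591583) + (-6)²) - 102572 = (-1987689 + 36) - 102572 = -1987653 - 102572 = -2090225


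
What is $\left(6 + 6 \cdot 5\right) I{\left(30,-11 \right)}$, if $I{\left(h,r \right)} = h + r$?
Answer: $684$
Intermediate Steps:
$\left(6 + 6 \cdot 5\right) I{\left(30,-11 \right)} = \left(6 + 6 \cdot 5\right) \left(30 - 11\right) = \left(6 + 30\right) 19 = 36 \cdot 19 = 684$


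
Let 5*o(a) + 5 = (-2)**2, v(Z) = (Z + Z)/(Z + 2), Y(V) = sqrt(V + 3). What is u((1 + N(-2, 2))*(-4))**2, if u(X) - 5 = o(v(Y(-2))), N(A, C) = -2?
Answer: 576/25 ≈ 23.040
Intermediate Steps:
Y(V) = sqrt(3 + V)
v(Z) = 2*Z/(2 + Z) (v(Z) = (2*Z)/(2 + Z) = 2*Z/(2 + Z))
o(a) = -1/5 (o(a) = -1 + (1/5)*(-2)**2 = -1 + (1/5)*4 = -1 + 4/5 = -1/5)
u(X) = 24/5 (u(X) = 5 - 1/5 = 24/5)
u((1 + N(-2, 2))*(-4))**2 = (24/5)**2 = 576/25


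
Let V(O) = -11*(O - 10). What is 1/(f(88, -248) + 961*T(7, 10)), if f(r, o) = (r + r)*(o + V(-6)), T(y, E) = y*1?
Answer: -1/5945 ≈ -0.00016821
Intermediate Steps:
T(y, E) = y
V(O) = 110 - 11*O (V(O) = -11*(-10 + O) = 110 - 11*O)
f(r, o) = 2*r*(176 + o) (f(r, o) = (r + r)*(o + (110 - 11*(-6))) = (2*r)*(o + (110 + 66)) = (2*r)*(o + 176) = (2*r)*(176 + o) = 2*r*(176 + o))
1/(f(88, -248) + 961*T(7, 10)) = 1/(2*88*(176 - 248) + 961*7) = 1/(2*88*(-72) + 6727) = 1/(-12672 + 6727) = 1/(-5945) = -1/5945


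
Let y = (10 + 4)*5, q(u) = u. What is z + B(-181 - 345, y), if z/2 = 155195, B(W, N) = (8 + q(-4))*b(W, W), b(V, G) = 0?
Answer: 310390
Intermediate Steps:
y = 70 (y = 14*5 = 70)
B(W, N) = 0 (B(W, N) = (8 - 4)*0 = 4*0 = 0)
z = 310390 (z = 2*155195 = 310390)
z + B(-181 - 345, y) = 310390 + 0 = 310390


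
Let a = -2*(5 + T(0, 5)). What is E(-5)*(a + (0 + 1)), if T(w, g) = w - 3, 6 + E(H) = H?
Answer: 33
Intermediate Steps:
E(H) = -6 + H
T(w, g) = -3 + w
a = -4 (a = -2*(5 + (-3 + 0)) = -2*(5 - 3) = -2*2 = -4)
E(-5)*(a + (0 + 1)) = (-6 - 5)*(-4 + (0 + 1)) = -11*(-4 + 1) = -11*(-3) = 33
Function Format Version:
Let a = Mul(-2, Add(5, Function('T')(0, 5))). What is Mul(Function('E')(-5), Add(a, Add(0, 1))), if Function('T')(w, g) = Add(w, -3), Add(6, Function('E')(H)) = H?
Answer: 33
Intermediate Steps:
Function('E')(H) = Add(-6, H)
Function('T')(w, g) = Add(-3, w)
a = -4 (a = Mul(-2, Add(5, Add(-3, 0))) = Mul(-2, Add(5, -3)) = Mul(-2, 2) = -4)
Mul(Function('E')(-5), Add(a, Add(0, 1))) = Mul(Add(-6, -5), Add(-4, Add(0, 1))) = Mul(-11, Add(-4, 1)) = Mul(-11, -3) = 33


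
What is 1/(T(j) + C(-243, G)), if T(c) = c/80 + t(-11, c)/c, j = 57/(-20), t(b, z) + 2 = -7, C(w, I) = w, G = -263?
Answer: -30400/7292283 ≈ -0.0041688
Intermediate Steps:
t(b, z) = -9 (t(b, z) = -2 - 7 = -9)
j = -57/20 (j = 57*(-1/20) = -57/20 ≈ -2.8500)
T(c) = -9/c + c/80 (T(c) = c/80 - 9/c = -9/c + c/80)
1/(T(j) + C(-243, G)) = 1/((-9/(-57/20) + (1/80)*(-57/20)) - 243) = 1/((-9*(-20/57) - 57/1600) - 243) = 1/((60/19 - 57/1600) - 243) = 1/(94917/30400 - 243) = 1/(-7292283/30400) = -30400/7292283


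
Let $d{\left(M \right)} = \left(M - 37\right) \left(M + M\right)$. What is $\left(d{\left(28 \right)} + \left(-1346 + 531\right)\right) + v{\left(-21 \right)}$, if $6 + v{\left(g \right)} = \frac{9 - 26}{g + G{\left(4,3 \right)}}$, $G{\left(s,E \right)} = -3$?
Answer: $- \frac{31783}{24} \approx -1324.3$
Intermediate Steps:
$v{\left(g \right)} = -6 - \frac{17}{-3 + g}$ ($v{\left(g \right)} = -6 + \frac{9 - 26}{g - 3} = -6 - \frac{17}{-3 + g}$)
$d{\left(M \right)} = 2 M \left(-37 + M\right)$ ($d{\left(M \right)} = \left(-37 + M\right) 2 M = 2 M \left(-37 + M\right)$)
$\left(d{\left(28 \right)} + \left(-1346 + 531\right)\right) + v{\left(-21 \right)} = \left(2 \cdot 28 \left(-37 + 28\right) + \left(-1346 + 531\right)\right) + \frac{1 - -126}{-3 - 21} = \left(2 \cdot 28 \left(-9\right) - 815\right) + \frac{1 + 126}{-24} = \left(-504 - 815\right) - \frac{127}{24} = -1319 - \frac{127}{24} = - \frac{31783}{24}$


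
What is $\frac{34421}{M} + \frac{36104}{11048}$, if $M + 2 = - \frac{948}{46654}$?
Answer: $- \frac{1108645610463}{65083768} \approx -17034.0$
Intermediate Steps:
$M = - \frac{47128}{23327}$ ($M = -2 - \frac{948}{46654} = -2 - \frac{474}{23327} = - \frac{47128}{23327} \approx -2.0203$)
$\frac{34421}{M} + \frac{36104}{11048} = \frac{34421}{- \frac{47128}{23327}} + \frac{36104}{11048} = 34421 \left(- \frac{23327}{47128}\right) + 36104 \cdot \frac{1}{11048} = - \frac{802938667}{47128} + \frac{4513}{1381} = - \frac{1108645610463}{65083768}$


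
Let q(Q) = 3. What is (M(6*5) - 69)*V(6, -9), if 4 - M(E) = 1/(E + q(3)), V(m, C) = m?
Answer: -4292/11 ≈ -390.18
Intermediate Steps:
M(E) = 4 - 1/(3 + E) (M(E) = 4 - 1/(E + 3) = 4 - 1/(3 + E))
(M(6*5) - 69)*V(6, -9) = ((11 + 4*(6*5))/(3 + 6*5) - 69)*6 = ((11 + 4*30)/(3 + 30) - 69)*6 = ((11 + 120)/33 - 69)*6 = ((1/33)*131 - 69)*6 = (131/33 - 69)*6 = -2146/33*6 = -4292/11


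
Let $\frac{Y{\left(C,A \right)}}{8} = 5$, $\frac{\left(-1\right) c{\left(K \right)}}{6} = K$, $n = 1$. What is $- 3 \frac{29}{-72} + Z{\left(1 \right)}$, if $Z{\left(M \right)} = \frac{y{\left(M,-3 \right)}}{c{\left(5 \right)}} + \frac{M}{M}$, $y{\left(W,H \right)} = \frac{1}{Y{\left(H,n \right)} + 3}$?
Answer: $\frac{3797}{1720} \approx 2.2076$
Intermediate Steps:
$c{\left(K \right)} = - 6 K$
$Y{\left(C,A \right)} = 40$ ($Y{\left(C,A \right)} = 8 \cdot 5 = 40$)
$y{\left(W,H \right)} = \frac{1}{43}$ ($y{\left(W,H \right)} = \frac{1}{40 + 3} = \frac{1}{43}$)
$Z{\left(M \right)} = \frac{1289}{1290}$ ($Z{\left(M \right)} = \frac{1}{43 \left(\left(-6\right) 5\right)} + \frac{M}{M} = \frac{1}{43 \left(-30\right)} + 1 = \frac{1}{43} \left(- \frac{1}{30}\right) + 1 = - \frac{1}{1290} + 1 = \frac{1289}{1290}$)
$- 3 \frac{29}{-72} + Z{\left(1 \right)} = - 3 \frac{29}{-72} + \frac{1289}{1290} = - 3 \cdot 29 \left(- \frac{1}{72}\right) + \frac{1289}{1290} = \left(-3\right) \left(- \frac{29}{72}\right) + \frac{1289}{1290} = \frac{29}{24} + \frac{1289}{1290} = \frac{3797}{1720}$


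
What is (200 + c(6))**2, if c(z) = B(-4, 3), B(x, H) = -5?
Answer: 38025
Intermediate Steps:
c(z) = -5
(200 + c(6))**2 = (200 - 5)**2 = 195**2 = 38025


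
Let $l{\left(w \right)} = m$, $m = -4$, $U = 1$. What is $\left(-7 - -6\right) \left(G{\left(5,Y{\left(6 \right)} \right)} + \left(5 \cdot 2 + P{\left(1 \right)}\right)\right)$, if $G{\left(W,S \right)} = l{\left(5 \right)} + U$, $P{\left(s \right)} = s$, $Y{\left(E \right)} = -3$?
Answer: $-8$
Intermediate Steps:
$l{\left(w \right)} = -4$
$G{\left(W,S \right)} = -3$ ($G{\left(W,S \right)} = -4 + 1 = -3$)
$\left(-7 - -6\right) \left(G{\left(5,Y{\left(6 \right)} \right)} + \left(5 \cdot 2 + P{\left(1 \right)}\right)\right) = \left(-7 - -6\right) \left(-3 + \left(5 \cdot 2 + 1\right)\right) = \left(-7 + 6\right) \left(-3 + \left(10 + 1\right)\right) = - (-3 + 11) = \left(-1\right) 8 = -8$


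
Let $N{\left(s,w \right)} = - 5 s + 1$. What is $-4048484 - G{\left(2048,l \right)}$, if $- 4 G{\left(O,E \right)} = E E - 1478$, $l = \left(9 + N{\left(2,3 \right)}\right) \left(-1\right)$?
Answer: $- \frac{8097707}{2} \approx -4.0489 \cdot 10^{6}$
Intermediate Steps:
$N{\left(s,w \right)} = 1 - 5 s$
$l = 0$ ($l = \left(9 + \left(1 - 10\right)\right) \left(-1\right) = \left(9 - 9\right) \left(-1\right) = 0 \left(-1\right) = 0$)
$G{\left(O,E \right)} = \frac{739}{2} - \frac{E^{2}}{4}$ ($G{\left(O,E \right)} = - \frac{E E - 1478}{4} = - \frac{E^{2} - 1478}{4} = - \frac{-1478 + E^{2}}{4} = \frac{739}{2} - \frac{E^{2}}{4}$)
$-4048484 - G{\left(2048,l \right)} = -4048484 - \left(\frac{739}{2} - \frac{0^{2}}{4}\right) = -4048484 - \left(\frac{739}{2} - 0\right) = -4048484 - \left(\frac{739}{2} + 0\right) = -4048484 - \frac{739}{2} = - \frac{8097707}{2}$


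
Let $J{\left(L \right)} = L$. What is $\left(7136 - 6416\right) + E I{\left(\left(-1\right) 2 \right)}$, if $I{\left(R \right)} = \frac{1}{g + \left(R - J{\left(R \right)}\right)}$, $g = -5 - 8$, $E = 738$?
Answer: $\frac{8622}{13} \approx 663.23$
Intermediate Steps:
$g = -13$ ($g = -5 - 8 = -13$)
$I{\left(R \right)} = - \frac{1}{13}$ ($I{\left(R \right)} = \frac{1}{-13 + \left(R - R\right)} = \frac{1}{-13 + 0} = \frac{1}{-13} = - \frac{1}{13}$)
$\left(7136 - 6416\right) + E I{\left(\left(-1\right) 2 \right)} = \left(7136 - 6416\right) + 738 \left(- \frac{1}{13}\right) = 720 - \frac{738}{13} = \frac{8622}{13}$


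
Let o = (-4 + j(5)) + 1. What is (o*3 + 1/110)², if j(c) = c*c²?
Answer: 1620948121/12100 ≈ 1.3396e+5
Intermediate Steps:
j(c) = c³
o = 122 (o = (-4 + 5³) + 1 = (-4 + 125) + 1 = 121 + 1 = 122)
(o*3 + 1/110)² = (122*3 + 1/110)² = (366 + 1/110)² = (40261/110)² = 1620948121/12100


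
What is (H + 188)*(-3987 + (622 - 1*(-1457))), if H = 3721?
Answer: -7458372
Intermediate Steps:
(H + 188)*(-3987 + (622 - 1*(-1457))) = (3721 + 188)*(-3987 + (622 - 1*(-1457))) = 3909*(-3987 + (622 + 1457)) = 3909*(-3987 + 2079) = 3909*(-1908) = -7458372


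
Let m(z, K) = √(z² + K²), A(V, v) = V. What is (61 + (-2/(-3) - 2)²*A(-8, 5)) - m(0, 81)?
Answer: -308/9 ≈ -34.222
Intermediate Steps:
m(z, K) = √(K² + z²)
(61 + (-2/(-3) - 2)²*A(-8, 5)) - m(0, 81) = (61 + (-2/(-3) - 2)²*(-8)) - √(81² + 0²) = (61 + (-2*(-⅓) - 2)²*(-8)) - √(6561 + 0) = (61 + (⅔ - 2)²*(-8)) - √6561 = (61 + (-4/3)²*(-8)) - 1*81 = (61 + (16/9)*(-8)) - 81 = (61 - 128/9) - 81 = 421/9 - 81 = -308/9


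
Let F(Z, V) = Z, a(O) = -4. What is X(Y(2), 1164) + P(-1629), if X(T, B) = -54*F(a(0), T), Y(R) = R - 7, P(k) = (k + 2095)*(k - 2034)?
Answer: -1706742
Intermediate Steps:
P(k) = (-2034 + k)*(2095 + k) (P(k) = (2095 + k)*(-2034 + k) = (-2034 + k)*(2095 + k))
Y(R) = -7 + R
X(T, B) = 216 (X(T, B) = -54*(-4) = 216)
X(Y(2), 1164) + P(-1629) = 216 + (-4261230 + (-1629)**2 + 61*(-1629)) = 216 + (-4261230 + 2653641 - 99369) = 216 - 1706958 = -1706742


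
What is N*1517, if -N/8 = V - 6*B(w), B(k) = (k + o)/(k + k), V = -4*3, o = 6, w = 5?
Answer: 1128648/5 ≈ 2.2573e+5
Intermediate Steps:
V = -12
B(k) = (6 + k)/(2*k) (B(k) = (k + 6)/(k + k) = (6 + k)/((2*k)) = (6 + k)*(1/(2*k)) = (6 + k)/(2*k))
N = 744/5 (N = -8*(-12 - 3*(6 + 5)/5) = -8*(-12 - 3*11/5) = -8*(-12 - 6*11/10) = -8*(-12 - 33/5) = -8*(-93/5) = 744/5 ≈ 148.80)
N*1517 = (744/5)*1517 = 1128648/5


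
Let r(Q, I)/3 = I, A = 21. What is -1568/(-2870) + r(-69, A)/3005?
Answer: 13979/24641 ≈ 0.56731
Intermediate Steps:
r(Q, I) = 3*I
-1568/(-2870) + r(-69, A)/3005 = -1568/(-2870) + (3*21)/3005 = -1568*(-1/2870) + 63*(1/3005) = 112/205 + 63/3005 = 13979/24641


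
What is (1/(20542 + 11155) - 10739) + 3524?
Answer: -228693854/31697 ≈ -7215.0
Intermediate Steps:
(1/(20542 + 11155) - 10739) + 3524 = (1/31697 - 10739) + 3524 = -340394082/31697 + 3524 = -228693854/31697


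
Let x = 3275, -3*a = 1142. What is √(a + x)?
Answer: √26049/3 ≈ 53.799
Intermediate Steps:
a = -1142/3 (a = -⅓*1142 = -1142/3 ≈ -380.67)
√(a + x) = √(-1142/3 + 3275) = √(8683/3) = √26049/3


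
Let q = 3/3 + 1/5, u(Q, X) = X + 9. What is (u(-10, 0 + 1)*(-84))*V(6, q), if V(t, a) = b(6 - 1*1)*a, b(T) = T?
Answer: -5040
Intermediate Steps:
u(Q, X) = 9 + X
q = 6/5 (q = 3*(1/3) + 1*(1/5) = 1 + 1/5 = 6/5 ≈ 1.2000)
V(t, a) = 5*a (V(t, a) = (6 - 1*1)*a = (6 - 1)*a = 5*a)
(u(-10, 0 + 1)*(-84))*V(6, q) = ((9 + (0 + 1))*(-84))*(5*(6/5)) = ((9 + 1)*(-84))*6 = (10*(-84))*6 = -840*6 = -5040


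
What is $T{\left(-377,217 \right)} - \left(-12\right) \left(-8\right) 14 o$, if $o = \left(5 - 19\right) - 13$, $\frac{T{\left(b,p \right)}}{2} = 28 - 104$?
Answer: $36136$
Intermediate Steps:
$T{\left(b,p \right)} = -152$ ($T{\left(b,p \right)} = 2 \left(28 - 104\right) = 2 \left(-76\right) = -152$)
$o = -27$ ($o = -14 - 13 = -27$)
$T{\left(-377,217 \right)} - \left(-12\right) \left(-8\right) 14 o = -152 - \left(-12\right) \left(-8\right) 14 \left(-27\right) = -152 - 96 \cdot 14 \left(-27\right) = -152 - 1344 \left(-27\right) = -152 - -36288 = -152 + 36288 = 36136$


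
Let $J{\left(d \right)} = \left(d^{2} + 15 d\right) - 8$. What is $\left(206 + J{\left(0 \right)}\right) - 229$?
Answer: $-31$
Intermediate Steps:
$J{\left(d \right)} = -8 + d^{2} + 15 d$
$\left(206 + J{\left(0 \right)}\right) - 229 = \left(206 + \left(-8 + 0^{2} + 15 \cdot 0\right)\right) - 229 = \left(206 + \left(-8 + 0 + 0\right)\right) - 229 = \left(206 - 8\right) - 229 = 198 - 229 = -31$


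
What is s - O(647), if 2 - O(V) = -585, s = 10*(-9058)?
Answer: -91167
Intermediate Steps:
s = -90580
O(V) = 587 (O(V) = 2 - 1*(-585) = 2 + 585 = 587)
s - O(647) = -90580 - 1*587 = -90580 - 587 = -91167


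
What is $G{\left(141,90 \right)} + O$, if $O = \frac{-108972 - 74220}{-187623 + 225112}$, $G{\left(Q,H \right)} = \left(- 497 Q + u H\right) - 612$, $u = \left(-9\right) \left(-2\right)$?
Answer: $- \frac{2589510933}{37489} \approx -69074.0$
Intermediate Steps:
$u = 18$
$G{\left(Q,H \right)} = -612 - 497 Q + 18 H$ ($G{\left(Q,H \right)} = \left(- 497 Q + 18 H\right) - 612 = -612 - 497 Q + 18 H$)
$O = - \frac{183192}{37489} \approx -4.8866$
$G{\left(141,90 \right)} + O = \left(-612 - 70077 + 18 \cdot 90\right) - \frac{183192}{37489} = \left(-612 - 70077 + 1620\right) - \frac{183192}{37489} = -69069 - \frac{183192}{37489} = - \frac{2589510933}{37489}$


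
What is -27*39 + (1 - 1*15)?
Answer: -1067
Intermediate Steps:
-27*39 + (1 - 1*15) = -1053 + (1 - 15) = -1053 - 14 = -1067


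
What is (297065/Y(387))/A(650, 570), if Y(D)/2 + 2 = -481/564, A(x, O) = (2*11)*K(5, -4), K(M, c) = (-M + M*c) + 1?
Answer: 13962055/141592 ≈ 98.608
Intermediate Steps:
K(M, c) = 1 - M + M*c
A(x, O) = -528 (A(x, O) = (2*11)*(1 - 1*5 + 5*(-4)) = 22*(1 - 5 - 20) = 22*(-24) = -528)
Y(D) = -1609/282 (Y(D) = -4 + 2*(-481/564) = -4 - 481/282 = -1609/282)
(297065/Y(387))/A(650, 570) = (297065/(-1609/282))/(-528) = (297065*(-282/1609))*(-1/528) = -83772330/1609*(-1/528) = 13962055/141592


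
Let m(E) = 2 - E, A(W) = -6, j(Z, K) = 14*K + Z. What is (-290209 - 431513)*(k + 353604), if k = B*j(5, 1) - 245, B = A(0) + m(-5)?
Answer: -255040676916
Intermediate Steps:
j(Z, K) = Z + 14*K
B = 1 (B = -6 + (2 - 1*(-5)) = -6 + (2 + 5) = -6 + 7 = 1)
k = -226 (k = 1*(5 + 14*1) - 245 = 1*(5 + 14) - 245 = 1*19 - 245 = 19 - 245 = -226)
(-290209 - 431513)*(k + 353604) = (-290209 - 431513)*(-226 + 353604) = -721722*353378 = -255040676916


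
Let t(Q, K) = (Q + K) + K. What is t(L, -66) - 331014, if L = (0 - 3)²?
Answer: -331137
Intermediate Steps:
L = 9 (L = (-3)² = 9)
t(Q, K) = Q + 2*K (t(Q, K) = (K + Q) + K = Q + 2*K)
t(L, -66) - 331014 = (9 + 2*(-66)) - 331014 = (9 - 132) - 331014 = -123 - 331014 = -331137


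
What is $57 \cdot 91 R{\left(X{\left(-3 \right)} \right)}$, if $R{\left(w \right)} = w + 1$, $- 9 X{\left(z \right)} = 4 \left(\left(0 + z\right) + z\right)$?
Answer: $19019$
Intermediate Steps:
$X{\left(z \right)} = - \frac{8 z}{9}$ ($X{\left(z \right)} = - \frac{4 \left(\left(0 + z\right) + z\right)}{9} = - \frac{4 \left(z + z\right)}{9} = - \frac{4 \cdot 2 z}{9} = - \frac{8 z}{9}$)
$R{\left(w \right)} = 1 + w$
$57 \cdot 91 R{\left(X{\left(-3 \right)} \right)} = 57 \cdot 91 \left(1 - - \frac{8}{3}\right) = 5187 \left(1 + \frac{8}{3}\right) = 5187 \cdot \frac{11}{3} = 19019$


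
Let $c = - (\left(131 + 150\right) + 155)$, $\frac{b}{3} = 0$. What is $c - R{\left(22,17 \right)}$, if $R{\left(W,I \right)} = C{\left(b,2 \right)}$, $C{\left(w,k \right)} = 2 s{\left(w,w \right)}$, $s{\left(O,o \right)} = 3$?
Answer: $-442$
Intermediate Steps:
$b = 0$ ($b = 3 \cdot 0 = 0$)
$C{\left(w,k \right)} = 6$ ($C{\left(w,k \right)} = 2 \cdot 3 = 6$)
$R{\left(W,I \right)} = 6$
$c = -436$ ($c = - (281 + 155) = \left(-1\right) 436 = -436$)
$c - R{\left(22,17 \right)} = -436 - 6 = -442$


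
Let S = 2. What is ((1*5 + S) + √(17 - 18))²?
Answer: (7 + I)² ≈ 48.0 + 14.0*I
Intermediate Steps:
((1*5 + S) + √(17 - 18))² = ((1*5 + 2) + √(17 - 18))² = ((5 + 2) + √(-1))² = (7 + I)²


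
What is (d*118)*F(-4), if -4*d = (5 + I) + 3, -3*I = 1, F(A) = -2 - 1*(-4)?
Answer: -1357/3 ≈ -452.33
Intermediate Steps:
F(A) = 2 (F(A) = -2 + 4 = 2)
I = -⅓ (I = -⅓*1 = -⅓ ≈ -0.33333)
d = -23/12 (d = -((5 - ⅓) + 3)/4 = -(14/3 + 3)/4 = -¼*23/3 = -23/12 ≈ -1.9167)
(d*118)*F(-4) = -23/12*118*2 = -1357/6*2 = -1357/3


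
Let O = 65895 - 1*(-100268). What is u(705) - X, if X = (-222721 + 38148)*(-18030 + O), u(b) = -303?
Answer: 27341351906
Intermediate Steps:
O = 166163 (O = 65895 + 100268 = 166163)
X = -27341352209 (X = (-222721 + 38148)*(-18030 + 166163) = -184573*148133 = -27341352209)
u(705) - X = -303 - 1*(-27341352209) = -303 + 27341352209 = 27341351906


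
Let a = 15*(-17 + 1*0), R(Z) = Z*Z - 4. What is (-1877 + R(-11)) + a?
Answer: -2015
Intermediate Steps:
R(Z) = -4 + Z² (R(Z) = Z² - 4 = -4 + Z²)
a = -255 (a = 15*(-17 + 0) = 15*(-17) = -255)
(-1877 + R(-11)) + a = (-1877 + (-4 + (-11)²)) - 255 = (-1877 + (-4 + 121)) - 255 = (-1877 + 117) - 255 = -1760 - 255 = -2015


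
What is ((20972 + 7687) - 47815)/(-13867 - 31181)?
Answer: 4789/11262 ≈ 0.42524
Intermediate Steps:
((20972 + 7687) - 47815)/(-13867 - 31181) = (28659 - 47815)/(-45048) = -19156*(-1/45048) = 4789/11262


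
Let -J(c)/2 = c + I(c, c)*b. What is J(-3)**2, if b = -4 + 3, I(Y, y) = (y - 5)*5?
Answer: 5476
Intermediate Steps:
I(Y, y) = -25 + 5*y (I(Y, y) = (-5 + y)*5 = -25 + 5*y)
b = -1
J(c) = -50 + 8*c (J(c) = -2*(c + (-25 + 5*c)*(-1)) = -2*(c + (25 - 5*c)) = -2*(25 - 4*c) = -50 + 8*c)
J(-3)**2 = (-50 + 8*(-3))**2 = (-50 - 24)**2 = (-74)**2 = 5476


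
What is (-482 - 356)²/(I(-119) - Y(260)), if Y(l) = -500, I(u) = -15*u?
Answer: 702244/2285 ≈ 307.33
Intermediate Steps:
(-482 - 356)²/(I(-119) - Y(260)) = (-482 - 356)²/(-15*(-119) - 1*(-500)) = (-838)²/(1785 + 500) = 702244/2285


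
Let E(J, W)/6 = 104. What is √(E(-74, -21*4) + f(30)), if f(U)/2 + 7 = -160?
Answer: √290 ≈ 17.029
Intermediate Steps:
E(J, W) = 624 (E(J, W) = 6*104 = 624)
f(U) = -334 (f(U) = -14 + 2*(-160) = -14 - 320 = -334)
√(E(-74, -21*4) + f(30)) = √(624 - 334) = √290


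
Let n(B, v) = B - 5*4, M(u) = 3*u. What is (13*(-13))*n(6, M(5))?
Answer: 2366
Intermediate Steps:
n(B, v) = -20 + B (n(B, v) = B - 20 = -20 + B)
(13*(-13))*n(6, M(5)) = (13*(-13))*(-20 + 6) = -169*(-14) = 2366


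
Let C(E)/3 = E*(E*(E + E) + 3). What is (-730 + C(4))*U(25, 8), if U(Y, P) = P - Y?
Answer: 5270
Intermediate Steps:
C(E) = 3*E*(3 + 2*E²) (C(E) = 3*(E*(E*(E + E) + 3)) = 3*(E*(E*(2*E) + 3)) = 3*(E*(2*E² + 3)) = 3*(E*(3 + 2*E²)) = 3*E*(3 + 2*E²))
(-730 + C(4))*U(25, 8) = (-730 + (6*4³ + 9*4))*(8 - 1*25) = (-730 + (6*64 + 36))*(8 - 25) = (-730 + (384 + 36))*(-17) = (-730 + 420)*(-17) = -310*(-17) = 5270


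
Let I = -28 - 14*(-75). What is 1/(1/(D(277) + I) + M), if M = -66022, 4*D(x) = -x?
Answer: -3811/251609838 ≈ -1.5146e-5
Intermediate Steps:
D(x) = -x/4 (D(x) = (-x)/4 = -x/4)
I = 1022 (I = -28 + 1050 = 1022)
1/(1/(D(277) + I) + M) = 1/(1/(-¼*277 + 1022) - 66022) = 1/(1/(-277/4 + 1022) - 66022) = 1/(1/(3811/4) - 66022) = 1/(4/3811 - 66022) = 1/(-251609838/3811) = -3811/251609838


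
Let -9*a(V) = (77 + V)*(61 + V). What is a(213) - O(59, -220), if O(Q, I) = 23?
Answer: -79667/9 ≈ -8851.9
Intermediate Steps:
a(V) = -(61 + V)*(77 + V)/9 (a(V) = -(77 + V)*(61 + V)/9 = -(61 + V)*(77 + V)/9)
a(213) - O(59, -220) = (-4697/9 - 46/3*213 - ⅑*213²) - 1*23 = (-4697/9 - 3266 - ⅑*45369) - 23 = (-4697/9 - 3266 - 5041) - 23 = -79460/9 - 23 = -79667/9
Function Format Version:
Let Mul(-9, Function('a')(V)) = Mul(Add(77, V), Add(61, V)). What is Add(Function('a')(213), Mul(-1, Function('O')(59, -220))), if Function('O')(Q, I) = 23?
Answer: Rational(-79667, 9) ≈ -8851.9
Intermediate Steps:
Function('a')(V) = Mul(Rational(-1, 9), Add(61, V), Add(77, V)) (Function('a')(V) = Mul(Rational(-1, 9), Mul(Add(77, V), Add(61, V))) = Mul(Rational(-1, 9), Mul(Add(61, V), Add(77, V))) = Mul(Rational(-1, 9), Add(61, V), Add(77, V)))
Add(Function('a')(213), Mul(-1, Function('O')(59, -220))) = Add(Add(Rational(-4697, 9), Mul(Rational(-46, 3), 213), Mul(Rational(-1, 9), Pow(213, 2))), Mul(-1, 23)) = Add(Add(Rational(-4697, 9), -3266, Mul(Rational(-1, 9), 45369)), -23) = Add(Add(Rational(-4697, 9), -3266, -5041), -23) = Add(Rational(-79460, 9), -23) = Rational(-79667, 9)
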